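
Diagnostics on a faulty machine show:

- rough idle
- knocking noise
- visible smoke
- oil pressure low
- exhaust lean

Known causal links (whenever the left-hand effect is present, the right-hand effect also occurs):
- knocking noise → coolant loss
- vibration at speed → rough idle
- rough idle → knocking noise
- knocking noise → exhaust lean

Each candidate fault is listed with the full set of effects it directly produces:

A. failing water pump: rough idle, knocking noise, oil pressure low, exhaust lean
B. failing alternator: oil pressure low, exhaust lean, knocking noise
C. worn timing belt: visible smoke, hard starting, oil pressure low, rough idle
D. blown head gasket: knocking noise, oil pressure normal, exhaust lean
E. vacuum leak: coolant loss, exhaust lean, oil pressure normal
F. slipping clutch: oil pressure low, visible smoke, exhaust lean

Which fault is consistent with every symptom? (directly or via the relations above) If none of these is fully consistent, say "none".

Checking each candidate against the observations:
(A) failing water pump — rough idle yes; knocking noise yes; visible smoke NO; oil pressure low yes; exhaust lean yes
(B) failing alternator — rough idle NO; knocking noise yes; visible smoke NO; oil pressure low yes; exhaust lean yes
(C) worn timing belt — accounts for every observation (knocking noise through rough idle → knocking noise)
(D) blown head gasket — rough idle NO; knocking noise yes; visible smoke NO; oil pressure low NO; exhaust lean yes
(E) vacuum leak — fails on rough idle, knocking noise, visible smoke, oil pressure low (predicts oil pressure normal, not oil pressure low)
(F) slipping clutch — does not account for rough idle, knocking noise
(C) alone accounts for all the evidence.

C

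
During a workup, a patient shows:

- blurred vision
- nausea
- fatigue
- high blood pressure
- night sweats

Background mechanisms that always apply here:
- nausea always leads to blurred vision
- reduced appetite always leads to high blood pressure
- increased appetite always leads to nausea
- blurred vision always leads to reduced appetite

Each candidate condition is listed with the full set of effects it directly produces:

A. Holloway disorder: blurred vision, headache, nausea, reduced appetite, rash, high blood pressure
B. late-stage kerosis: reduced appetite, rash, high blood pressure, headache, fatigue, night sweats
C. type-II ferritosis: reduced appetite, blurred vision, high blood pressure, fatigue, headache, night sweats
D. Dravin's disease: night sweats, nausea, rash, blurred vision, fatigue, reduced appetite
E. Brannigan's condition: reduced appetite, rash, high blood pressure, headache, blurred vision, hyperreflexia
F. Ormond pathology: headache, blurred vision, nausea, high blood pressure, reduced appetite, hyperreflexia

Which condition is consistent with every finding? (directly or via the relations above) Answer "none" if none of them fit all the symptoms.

D

For each candidate, compare predicted effects to what was observed:
(A) Holloway disorder — does not account for fatigue, night sweats
(B) late-stage kerosis — does not account for blurred vision, nausea
(C) type-II ferritosis — blurred vision ✓; nausea ✗; fatigue ✓; high blood pressure ✓; night sweats ✓
(D) Dravin's disease — blurred vision ✓; nausea ✓; fatigue ✓; high blood pressure ✓ (through reduced appetite → high blood pressure); night sweats ✓
(E) Brannigan's condition — blurred vision ✓; nausea ✗; fatigue ✗; high blood pressure ✓; night sweats ✗
(F) Ormond pathology — blurred vision ✓; nausea ✓; fatigue ✗; high blood pressure ✓; night sweats ✗
Only (D) is consistent with every observation.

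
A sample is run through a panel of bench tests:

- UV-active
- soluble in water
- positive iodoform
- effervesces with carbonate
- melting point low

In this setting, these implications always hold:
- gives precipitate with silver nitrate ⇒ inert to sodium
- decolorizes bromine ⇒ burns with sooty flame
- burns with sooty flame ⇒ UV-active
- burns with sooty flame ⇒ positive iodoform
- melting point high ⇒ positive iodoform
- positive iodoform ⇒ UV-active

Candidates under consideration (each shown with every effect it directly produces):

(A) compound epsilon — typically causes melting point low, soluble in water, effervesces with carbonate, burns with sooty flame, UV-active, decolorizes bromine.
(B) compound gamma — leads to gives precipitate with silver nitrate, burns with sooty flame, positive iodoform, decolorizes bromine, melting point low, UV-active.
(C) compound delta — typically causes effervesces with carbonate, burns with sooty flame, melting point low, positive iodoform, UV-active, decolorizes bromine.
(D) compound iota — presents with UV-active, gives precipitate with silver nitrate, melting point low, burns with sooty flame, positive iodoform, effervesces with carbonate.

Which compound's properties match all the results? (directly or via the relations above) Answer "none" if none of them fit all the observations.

Per-candidate check:
(A) compound epsilon — UV-active match; soluble in water match; positive iodoform match (by burns with sooty flame → positive iodoform); effervesces with carbonate match; melting point low match
(B) compound gamma — does not account for soluble in water, effervesces with carbonate
(C) compound delta — UV-active match; soluble in water miss; positive iodoform match; effervesces with carbonate match; melting point low match
(D) compound iota — UV-active match; soluble in water miss; positive iodoform match; effervesces with carbonate match; melting point low match
(A) alone accounts for all the evidence.

A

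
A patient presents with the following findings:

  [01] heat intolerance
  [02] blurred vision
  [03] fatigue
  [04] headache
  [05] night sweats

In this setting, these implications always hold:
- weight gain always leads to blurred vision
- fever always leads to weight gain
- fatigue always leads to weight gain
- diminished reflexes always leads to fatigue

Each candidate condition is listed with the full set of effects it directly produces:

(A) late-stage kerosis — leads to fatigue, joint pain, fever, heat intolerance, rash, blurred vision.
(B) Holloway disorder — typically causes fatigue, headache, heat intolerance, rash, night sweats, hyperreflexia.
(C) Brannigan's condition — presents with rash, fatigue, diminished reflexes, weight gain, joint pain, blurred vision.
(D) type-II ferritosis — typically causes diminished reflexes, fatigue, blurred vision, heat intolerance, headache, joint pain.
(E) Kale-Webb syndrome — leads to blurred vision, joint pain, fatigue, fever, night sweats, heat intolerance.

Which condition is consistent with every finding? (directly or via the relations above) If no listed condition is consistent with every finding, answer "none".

B

Checking each candidate against the observations:
(A) late-stage kerosis — heat intolerance match; blurred vision match; fatigue match; headache miss; night sweats miss
(B) Holloway disorder — accounts for every observation (blurred vision by fatigue → weight gain → blurred vision)
(C) Brannigan's condition — does not account for heat intolerance, headache, night sweats
(D) type-II ferritosis — does not account for night sweats
(E) Kale-Webb syndrome — does not account for headache
(B) alone accounts for all the evidence.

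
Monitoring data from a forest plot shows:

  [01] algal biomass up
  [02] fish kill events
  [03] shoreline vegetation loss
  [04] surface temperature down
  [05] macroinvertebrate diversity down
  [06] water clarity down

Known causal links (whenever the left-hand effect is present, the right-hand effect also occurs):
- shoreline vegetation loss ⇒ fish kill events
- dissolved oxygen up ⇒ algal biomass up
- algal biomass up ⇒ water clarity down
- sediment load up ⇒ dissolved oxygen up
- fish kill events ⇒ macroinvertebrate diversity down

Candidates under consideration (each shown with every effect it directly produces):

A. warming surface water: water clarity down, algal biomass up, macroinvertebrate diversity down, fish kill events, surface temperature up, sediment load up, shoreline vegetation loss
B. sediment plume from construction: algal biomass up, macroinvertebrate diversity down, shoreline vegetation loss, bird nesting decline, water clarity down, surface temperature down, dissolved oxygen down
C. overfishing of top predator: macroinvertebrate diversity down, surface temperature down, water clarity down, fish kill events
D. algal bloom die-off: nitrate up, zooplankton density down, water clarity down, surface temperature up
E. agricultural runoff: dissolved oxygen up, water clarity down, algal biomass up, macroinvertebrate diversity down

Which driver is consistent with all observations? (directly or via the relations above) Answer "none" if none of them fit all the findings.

B

For each candidate, compare predicted effects to what was observed:
(A) warming surface water — fails on surface temperature down (predicts surface temperature up, not surface temperature down)
(B) sediment plume from construction — algal biomass up ✓; fish kill events ✓ (by shoreline vegetation loss → fish kill events); shoreline vegetation loss ✓; surface temperature down ✓; macroinvertebrate diversity down ✓; water clarity down ✓
(C) overfishing of top predator — algal biomass up ✗; fish kill events ✓; shoreline vegetation loss ✗; surface temperature down ✓; macroinvertebrate diversity down ✓; water clarity down ✓
(D) algal bloom die-off — fails on algal biomass up, fish kill events, shoreline vegetation loss, surface temperature down, macroinvertebrate diversity down (predicts surface temperature up, not surface temperature down)
(E) agricultural runoff — algal biomass up ✓; fish kill events ✗; shoreline vegetation loss ✗; surface temperature down ✗; macroinvertebrate diversity down ✓; water clarity down ✓
(B) is the only candidate with no mismatches.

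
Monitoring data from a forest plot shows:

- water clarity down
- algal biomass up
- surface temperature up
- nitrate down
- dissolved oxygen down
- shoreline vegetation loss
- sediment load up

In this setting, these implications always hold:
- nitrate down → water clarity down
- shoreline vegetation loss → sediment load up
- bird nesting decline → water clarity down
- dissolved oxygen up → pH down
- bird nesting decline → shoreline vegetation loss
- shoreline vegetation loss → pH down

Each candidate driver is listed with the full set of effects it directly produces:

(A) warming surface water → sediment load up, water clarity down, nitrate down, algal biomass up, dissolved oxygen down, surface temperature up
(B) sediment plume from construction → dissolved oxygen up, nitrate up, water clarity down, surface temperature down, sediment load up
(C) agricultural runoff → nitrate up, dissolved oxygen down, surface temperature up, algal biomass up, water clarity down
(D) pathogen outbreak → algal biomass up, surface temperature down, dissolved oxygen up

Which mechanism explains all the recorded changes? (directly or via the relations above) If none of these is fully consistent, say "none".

none

For each candidate, compare predicted effects to what was observed:
(A) warming surface water — does not account for shoreline vegetation loss
(B) sediment plume from construction — fails on algal biomass up, surface temperature up, nitrate down, dissolved oxygen down, shoreline vegetation loss (predicts surface temperature down, not surface temperature up; predicts nitrate up, not nitrate down; predicts dissolved oxygen up, not dissolved oxygen down)
(C) agricultural runoff — water clarity down match; algal biomass up match; surface temperature up match; nitrate down miss; dissolved oxygen down match; shoreline vegetation loss miss; sediment load up miss
(D) pathogen outbreak — fails on water clarity down, surface temperature up, nitrate down, dissolved oxygen down, shoreline vegetation loss, sediment load up (predicts surface temperature down, not surface temperature up; predicts dissolved oxygen up, not dissolved oxygen down)
Every candidate fails on at least one observation.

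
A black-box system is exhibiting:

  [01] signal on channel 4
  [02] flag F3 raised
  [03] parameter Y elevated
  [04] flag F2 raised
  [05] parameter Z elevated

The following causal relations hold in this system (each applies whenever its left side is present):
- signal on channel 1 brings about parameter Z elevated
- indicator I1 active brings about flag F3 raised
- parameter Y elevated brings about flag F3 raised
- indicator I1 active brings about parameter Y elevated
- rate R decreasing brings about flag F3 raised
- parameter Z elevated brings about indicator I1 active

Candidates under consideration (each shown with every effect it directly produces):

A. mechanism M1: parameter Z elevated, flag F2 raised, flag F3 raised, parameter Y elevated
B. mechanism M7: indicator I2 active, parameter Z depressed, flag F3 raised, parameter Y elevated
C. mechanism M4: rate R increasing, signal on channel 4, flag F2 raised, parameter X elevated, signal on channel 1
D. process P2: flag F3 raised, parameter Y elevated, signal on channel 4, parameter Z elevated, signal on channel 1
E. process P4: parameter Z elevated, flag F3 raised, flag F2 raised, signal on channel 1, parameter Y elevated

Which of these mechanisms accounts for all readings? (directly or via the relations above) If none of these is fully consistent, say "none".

C

Checking each candidate against the observations:
(A) mechanism M1 — does not account for signal on channel 4
(B) mechanism M7 — signal on channel 4 miss; flag F3 raised match; parameter Y elevated match; flag F2 raised miss; parameter Z elevated miss
(C) mechanism M4 — accounts for every observation (flag F3 raised via signal on channel 1 → parameter Z elevated → indicator I1 active → flag F3 raised)
(D) process P2 — does not account for flag F2 raised
(E) process P4 — signal on channel 4 miss; flag F3 raised match; parameter Y elevated match; flag F2 raised match; parameter Z elevated match
Only (C) is consistent with every observation.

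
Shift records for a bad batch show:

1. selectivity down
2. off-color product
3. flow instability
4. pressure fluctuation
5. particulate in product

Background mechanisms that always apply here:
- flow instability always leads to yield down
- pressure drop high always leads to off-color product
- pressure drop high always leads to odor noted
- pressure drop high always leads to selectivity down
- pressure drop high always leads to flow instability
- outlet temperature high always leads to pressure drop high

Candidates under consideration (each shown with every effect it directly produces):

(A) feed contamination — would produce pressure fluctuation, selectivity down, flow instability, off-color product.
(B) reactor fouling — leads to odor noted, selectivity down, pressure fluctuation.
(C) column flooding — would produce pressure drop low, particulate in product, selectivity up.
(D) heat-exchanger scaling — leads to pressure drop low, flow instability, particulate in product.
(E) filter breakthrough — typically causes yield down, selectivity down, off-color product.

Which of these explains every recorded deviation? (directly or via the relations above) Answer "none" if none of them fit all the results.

Testing each hypothesis:
(A) feed contamination — does not account for particulate in product
(B) reactor fouling — does not account for off-color product, flow instability, particulate in product
(C) column flooding — selectivity down miss; off-color product miss; flow instability miss; pressure fluctuation miss; particulate in product match
(D) heat-exchanger scaling — does not account for selectivity down, off-color product, pressure fluctuation
(E) filter breakthrough — selectivity down match; off-color product match; flow instability miss; pressure fluctuation miss; particulate in product miss
Every candidate fails on at least one observation.

none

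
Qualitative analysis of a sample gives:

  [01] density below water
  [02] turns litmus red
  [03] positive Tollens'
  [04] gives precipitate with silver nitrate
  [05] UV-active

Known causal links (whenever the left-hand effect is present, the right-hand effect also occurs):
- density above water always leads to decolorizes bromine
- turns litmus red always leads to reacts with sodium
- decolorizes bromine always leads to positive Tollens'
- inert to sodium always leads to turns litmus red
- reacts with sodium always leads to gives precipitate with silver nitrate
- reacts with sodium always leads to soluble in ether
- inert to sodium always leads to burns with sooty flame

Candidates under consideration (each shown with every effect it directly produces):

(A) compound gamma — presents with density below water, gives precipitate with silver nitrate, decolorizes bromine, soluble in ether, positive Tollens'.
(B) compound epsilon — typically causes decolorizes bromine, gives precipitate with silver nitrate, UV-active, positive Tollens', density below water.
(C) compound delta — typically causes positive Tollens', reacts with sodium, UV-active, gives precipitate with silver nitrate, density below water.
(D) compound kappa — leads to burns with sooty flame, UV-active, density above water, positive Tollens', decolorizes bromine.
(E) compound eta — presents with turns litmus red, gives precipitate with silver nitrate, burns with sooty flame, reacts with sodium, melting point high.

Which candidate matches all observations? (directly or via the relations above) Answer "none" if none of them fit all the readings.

Testing each hypothesis:
(A) compound gamma — does not account for turns litmus red, UV-active
(B) compound epsilon — does not account for turns litmus red
(C) compound delta — does not account for turns litmus red
(D) compound kappa — density below water -; turns litmus red -; positive Tollens' +; gives precipitate with silver nitrate -; UV-active +
(E) compound eta — does not account for density below water, positive Tollens', UV-active
Every candidate fails on at least one observation.

none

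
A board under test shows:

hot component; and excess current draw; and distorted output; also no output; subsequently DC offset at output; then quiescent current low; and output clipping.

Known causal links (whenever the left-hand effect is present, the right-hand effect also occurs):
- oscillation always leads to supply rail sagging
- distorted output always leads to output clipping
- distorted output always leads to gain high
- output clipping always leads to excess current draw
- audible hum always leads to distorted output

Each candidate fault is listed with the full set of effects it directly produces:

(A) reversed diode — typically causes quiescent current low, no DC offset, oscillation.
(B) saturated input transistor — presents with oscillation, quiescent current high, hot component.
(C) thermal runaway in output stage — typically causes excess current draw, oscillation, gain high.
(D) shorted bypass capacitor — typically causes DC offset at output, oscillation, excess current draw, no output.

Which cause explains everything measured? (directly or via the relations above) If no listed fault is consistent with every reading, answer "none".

none

Testing each hypothesis:
(A) reversed diode — hot component -; excess current draw -; distorted output -; no output -; DC offset at output -; quiescent current low +; output clipping -
(B) saturated input transistor — fails on excess current draw, distorted output, no output, DC offset at output, quiescent current low, output clipping (predicts quiescent current high, not quiescent current low)
(C) thermal runaway in output stage — hot component -; excess current draw +; distorted output -; no output -; DC offset at output -; quiescent current low -; output clipping -
(D) shorted bypass capacitor — does not account for hot component, distorted output, quiescent current low, output clipping
None of the listed candidates fits everything.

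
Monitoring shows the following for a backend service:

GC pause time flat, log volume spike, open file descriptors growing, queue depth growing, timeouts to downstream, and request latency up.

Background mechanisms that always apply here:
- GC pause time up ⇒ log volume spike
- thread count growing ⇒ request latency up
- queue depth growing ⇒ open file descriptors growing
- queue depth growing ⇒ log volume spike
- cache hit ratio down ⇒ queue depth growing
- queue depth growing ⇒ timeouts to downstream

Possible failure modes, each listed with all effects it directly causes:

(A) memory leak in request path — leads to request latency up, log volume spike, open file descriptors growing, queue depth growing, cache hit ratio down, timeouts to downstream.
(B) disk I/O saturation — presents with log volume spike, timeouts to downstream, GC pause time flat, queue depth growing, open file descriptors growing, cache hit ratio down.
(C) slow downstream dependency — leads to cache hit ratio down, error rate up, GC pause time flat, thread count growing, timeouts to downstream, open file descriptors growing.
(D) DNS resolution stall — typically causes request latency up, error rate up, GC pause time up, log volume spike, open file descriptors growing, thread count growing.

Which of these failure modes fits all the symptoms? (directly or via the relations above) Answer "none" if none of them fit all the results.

C

Testing each hypothesis:
(A) memory leak in request path — GC pause time flat miss; log volume spike match; open file descriptors growing match; queue depth growing match; timeouts to downstream match; request latency up match
(B) disk I/O saturation — GC pause time flat match; log volume spike match; open file descriptors growing match; queue depth growing match; timeouts to downstream match; request latency up miss
(C) slow downstream dependency — accounts for every observation (log volume spike by cache hit ratio down → queue depth growing → log volume spike)
(D) DNS resolution stall — GC pause time flat miss; log volume spike match; open file descriptors growing match; queue depth growing miss; timeouts to downstream miss; request latency up match
(C) alone accounts for all the evidence.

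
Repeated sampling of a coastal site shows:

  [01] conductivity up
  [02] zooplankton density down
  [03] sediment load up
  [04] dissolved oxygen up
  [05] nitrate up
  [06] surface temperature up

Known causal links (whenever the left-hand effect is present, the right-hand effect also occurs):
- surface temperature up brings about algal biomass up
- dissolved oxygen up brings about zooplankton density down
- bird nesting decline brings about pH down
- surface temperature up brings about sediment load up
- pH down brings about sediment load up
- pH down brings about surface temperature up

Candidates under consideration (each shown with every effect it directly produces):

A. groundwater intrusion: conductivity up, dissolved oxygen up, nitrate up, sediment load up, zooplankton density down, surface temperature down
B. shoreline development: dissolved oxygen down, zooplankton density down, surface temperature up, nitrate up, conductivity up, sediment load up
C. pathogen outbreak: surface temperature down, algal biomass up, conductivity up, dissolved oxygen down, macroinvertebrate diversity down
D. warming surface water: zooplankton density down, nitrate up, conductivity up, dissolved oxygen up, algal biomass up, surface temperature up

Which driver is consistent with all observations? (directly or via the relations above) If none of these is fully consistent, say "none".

D

Per-candidate check:
(A) groundwater intrusion — fails on surface temperature up (predicts surface temperature down, not surface temperature up)
(B) shoreline development — conductivity up ✓; zooplankton density down ✓; sediment load up ✓; dissolved oxygen up ✗; nitrate up ✓; surface temperature up ✓
(C) pathogen outbreak — fails on zooplankton density down, sediment load up, dissolved oxygen up, nitrate up, surface temperature up (predicts dissolved oxygen down, not dissolved oxygen up; predicts surface temperature down, not surface temperature up)
(D) warming surface water — accounts for every observation (sediment load up through surface temperature up → sediment load up)
Only (D) is consistent with every observation.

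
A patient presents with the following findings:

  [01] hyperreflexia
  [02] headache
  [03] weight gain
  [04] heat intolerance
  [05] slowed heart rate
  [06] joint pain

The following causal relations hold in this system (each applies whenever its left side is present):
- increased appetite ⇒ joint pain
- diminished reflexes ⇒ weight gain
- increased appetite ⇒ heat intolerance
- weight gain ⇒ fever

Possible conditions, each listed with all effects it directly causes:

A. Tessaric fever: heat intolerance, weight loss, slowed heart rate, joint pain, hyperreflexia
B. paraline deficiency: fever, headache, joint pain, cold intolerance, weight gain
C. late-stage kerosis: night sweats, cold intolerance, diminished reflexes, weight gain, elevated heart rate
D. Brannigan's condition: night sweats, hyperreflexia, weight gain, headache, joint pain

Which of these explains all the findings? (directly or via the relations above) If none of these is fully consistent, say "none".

Testing each hypothesis:
(A) Tessaric fever — fails on headache, weight gain (predicts weight loss, not weight gain)
(B) paraline deficiency — fails on hyperreflexia, heat intolerance, slowed heart rate (predicts cold intolerance, not heat intolerance)
(C) late-stage kerosis — fails on hyperreflexia, headache, heat intolerance, slowed heart rate, joint pain (predicts diminished reflexes, not hyperreflexia; predicts cold intolerance, not heat intolerance; predicts elevated heart rate, not slowed heart rate)
(D) Brannigan's condition — hyperreflexia +; headache +; weight gain +; heat intolerance -; slowed heart rate -; joint pain +
Every candidate fails on at least one observation.

none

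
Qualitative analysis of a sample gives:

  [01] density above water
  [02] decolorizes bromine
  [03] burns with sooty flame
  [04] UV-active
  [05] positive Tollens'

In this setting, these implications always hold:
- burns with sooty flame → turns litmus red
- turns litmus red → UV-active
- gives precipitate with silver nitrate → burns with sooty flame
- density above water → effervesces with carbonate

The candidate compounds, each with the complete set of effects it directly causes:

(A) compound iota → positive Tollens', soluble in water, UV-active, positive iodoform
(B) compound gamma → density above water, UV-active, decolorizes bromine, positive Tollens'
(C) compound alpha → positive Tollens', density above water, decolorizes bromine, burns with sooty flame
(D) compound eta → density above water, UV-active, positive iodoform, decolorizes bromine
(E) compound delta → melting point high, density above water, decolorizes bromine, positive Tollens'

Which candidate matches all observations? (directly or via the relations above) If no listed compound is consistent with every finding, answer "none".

For each candidate, compare predicted effects to what was observed:
(A) compound iota — density above water miss; decolorizes bromine miss; burns with sooty flame miss; UV-active match; positive Tollens' match
(B) compound gamma — does not account for burns with sooty flame
(C) compound alpha — density above water match; decolorizes bromine match; burns with sooty flame match; UV-active match (by burns with sooty flame → turns litmus red → UV-active); positive Tollens' match
(D) compound eta — does not account for burns with sooty flame, positive Tollens'
(E) compound delta — density above water match; decolorizes bromine match; burns with sooty flame miss; UV-active miss; positive Tollens' match
Only (C) is consistent with every observation.

C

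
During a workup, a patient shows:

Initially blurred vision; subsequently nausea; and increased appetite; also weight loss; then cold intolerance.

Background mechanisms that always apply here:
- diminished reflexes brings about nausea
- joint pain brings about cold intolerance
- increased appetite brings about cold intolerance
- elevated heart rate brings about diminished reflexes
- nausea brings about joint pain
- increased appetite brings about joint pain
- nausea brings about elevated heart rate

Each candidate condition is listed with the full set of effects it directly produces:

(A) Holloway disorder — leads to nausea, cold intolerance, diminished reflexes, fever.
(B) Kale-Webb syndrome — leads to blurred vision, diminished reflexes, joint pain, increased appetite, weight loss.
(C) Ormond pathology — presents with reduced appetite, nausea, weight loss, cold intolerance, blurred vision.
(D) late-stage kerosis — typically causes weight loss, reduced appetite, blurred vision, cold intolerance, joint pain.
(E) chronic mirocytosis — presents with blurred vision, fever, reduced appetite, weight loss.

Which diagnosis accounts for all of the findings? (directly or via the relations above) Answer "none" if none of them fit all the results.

For each candidate, compare predicted effects to what was observed:
(A) Holloway disorder — blurred vision ✗; nausea ✓; increased appetite ✗; weight loss ✗; cold intolerance ✓
(B) Kale-Webb syndrome — blurred vision ✓; nausea ✓ (via diminished reflexes → nausea); increased appetite ✓; weight loss ✓; cold intolerance ✓ (via joint pain → cold intolerance)
(C) Ormond pathology — blurred vision ✓; nausea ✓; increased appetite ✗; weight loss ✓; cold intolerance ✓
(D) late-stage kerosis — blurred vision ✓; nausea ✗; increased appetite ✗; weight loss ✓; cold intolerance ✓
(E) chronic mirocytosis — blurred vision ✓; nausea ✗; increased appetite ✗; weight loss ✓; cold intolerance ✗
(B) alone accounts for all the evidence.

B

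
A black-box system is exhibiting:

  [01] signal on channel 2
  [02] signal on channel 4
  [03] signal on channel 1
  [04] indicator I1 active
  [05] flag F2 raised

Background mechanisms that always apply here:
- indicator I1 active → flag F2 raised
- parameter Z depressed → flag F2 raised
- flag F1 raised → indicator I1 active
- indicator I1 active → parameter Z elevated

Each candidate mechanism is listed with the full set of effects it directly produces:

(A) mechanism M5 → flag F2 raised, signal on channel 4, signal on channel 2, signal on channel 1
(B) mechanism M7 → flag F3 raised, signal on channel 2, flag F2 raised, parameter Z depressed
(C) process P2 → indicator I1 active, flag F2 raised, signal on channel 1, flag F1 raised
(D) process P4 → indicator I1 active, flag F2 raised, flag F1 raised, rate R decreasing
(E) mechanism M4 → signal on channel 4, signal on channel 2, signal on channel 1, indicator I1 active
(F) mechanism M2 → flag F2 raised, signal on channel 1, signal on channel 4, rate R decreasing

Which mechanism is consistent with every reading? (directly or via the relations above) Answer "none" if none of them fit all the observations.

E

Per-candidate check:
(A) mechanism M5 — signal on channel 2 +; signal on channel 4 +; signal on channel 1 +; indicator I1 active -; flag F2 raised +
(B) mechanism M7 — signal on channel 2 +; signal on channel 4 -; signal on channel 1 -; indicator I1 active -; flag F2 raised +
(C) process P2 — signal on channel 2 -; signal on channel 4 -; signal on channel 1 +; indicator I1 active +; flag F2 raised +
(D) process P4 — does not account for signal on channel 2, signal on channel 4, signal on channel 1
(E) mechanism M4 — signal on channel 2 +; signal on channel 4 +; signal on channel 1 +; indicator I1 active +; flag F2 raised + (by indicator I1 active → flag F2 raised)
(F) mechanism M2 — does not account for signal on channel 2, indicator I1 active
(E) is the only candidate with no mismatches.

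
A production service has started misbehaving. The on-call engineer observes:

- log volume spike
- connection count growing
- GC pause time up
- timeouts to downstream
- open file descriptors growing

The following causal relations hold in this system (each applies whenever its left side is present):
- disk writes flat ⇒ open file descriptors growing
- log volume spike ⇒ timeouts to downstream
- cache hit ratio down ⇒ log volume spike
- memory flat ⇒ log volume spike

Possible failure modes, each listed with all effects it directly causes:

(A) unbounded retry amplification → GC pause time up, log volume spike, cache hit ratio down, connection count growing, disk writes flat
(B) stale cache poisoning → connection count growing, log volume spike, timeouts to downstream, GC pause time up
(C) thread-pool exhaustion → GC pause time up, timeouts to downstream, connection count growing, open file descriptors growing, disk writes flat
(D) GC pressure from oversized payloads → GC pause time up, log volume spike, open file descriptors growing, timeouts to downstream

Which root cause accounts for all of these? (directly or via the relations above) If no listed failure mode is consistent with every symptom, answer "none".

A

Per-candidate check:
(A) unbounded retry amplification — accounts for every observation (timeouts to downstream through log volume spike → timeouts to downstream)
(B) stale cache poisoning — log volume spike yes; connection count growing yes; GC pause time up yes; timeouts to downstream yes; open file descriptors growing NO
(C) thread-pool exhaustion — log volume spike NO; connection count growing yes; GC pause time up yes; timeouts to downstream yes; open file descriptors growing yes
(D) GC pressure from oversized payloads — does not account for connection count growing
(A) alone accounts for all the evidence.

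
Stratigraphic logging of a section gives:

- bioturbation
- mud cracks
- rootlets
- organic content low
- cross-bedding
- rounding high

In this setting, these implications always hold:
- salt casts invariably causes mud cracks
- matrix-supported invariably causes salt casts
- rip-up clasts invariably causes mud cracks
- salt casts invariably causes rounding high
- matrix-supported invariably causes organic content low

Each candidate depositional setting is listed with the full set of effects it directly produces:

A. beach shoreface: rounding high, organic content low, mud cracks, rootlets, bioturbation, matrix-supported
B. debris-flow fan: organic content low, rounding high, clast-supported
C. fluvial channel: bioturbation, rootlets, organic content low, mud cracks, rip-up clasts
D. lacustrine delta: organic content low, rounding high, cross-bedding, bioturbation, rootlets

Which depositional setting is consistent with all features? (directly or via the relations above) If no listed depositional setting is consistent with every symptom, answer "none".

none

Per-candidate check:
(A) beach shoreface — bioturbation yes; mud cracks yes; rootlets yes; organic content low yes; cross-bedding NO; rounding high yes
(B) debris-flow fan — does not account for bioturbation, mud cracks, rootlets, cross-bedding
(C) fluvial channel — bioturbation yes; mud cracks yes; rootlets yes; organic content low yes; cross-bedding NO; rounding high NO
(D) lacustrine delta — does not account for mud cracks
No candidate is consistent with all observations.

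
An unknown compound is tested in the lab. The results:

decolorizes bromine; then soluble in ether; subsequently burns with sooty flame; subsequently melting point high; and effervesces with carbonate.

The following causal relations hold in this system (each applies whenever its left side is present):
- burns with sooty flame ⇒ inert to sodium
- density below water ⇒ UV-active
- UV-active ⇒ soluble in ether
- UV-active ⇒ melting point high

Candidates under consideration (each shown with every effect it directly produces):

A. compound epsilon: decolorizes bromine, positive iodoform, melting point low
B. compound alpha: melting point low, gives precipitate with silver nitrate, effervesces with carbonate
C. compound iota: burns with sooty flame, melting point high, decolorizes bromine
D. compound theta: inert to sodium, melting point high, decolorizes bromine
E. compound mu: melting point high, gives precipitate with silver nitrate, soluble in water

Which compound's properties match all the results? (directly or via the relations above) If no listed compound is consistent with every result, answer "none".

Checking each candidate against the observations:
(A) compound epsilon — decolorizes bromine +; soluble in ether -; burns with sooty flame -; melting point high -; effervesces with carbonate -
(B) compound alpha — fails on decolorizes bromine, soluble in ether, burns with sooty flame, melting point high (predicts melting point low, not melting point high)
(C) compound iota — decolorizes bromine +; soluble in ether -; burns with sooty flame +; melting point high +; effervesces with carbonate -
(D) compound theta — does not account for soluble in ether, burns with sooty flame, effervesces with carbonate
(E) compound mu — does not account for decolorizes bromine, soluble in ether, burns with sooty flame, effervesces with carbonate
None of the listed candidates fits everything.

none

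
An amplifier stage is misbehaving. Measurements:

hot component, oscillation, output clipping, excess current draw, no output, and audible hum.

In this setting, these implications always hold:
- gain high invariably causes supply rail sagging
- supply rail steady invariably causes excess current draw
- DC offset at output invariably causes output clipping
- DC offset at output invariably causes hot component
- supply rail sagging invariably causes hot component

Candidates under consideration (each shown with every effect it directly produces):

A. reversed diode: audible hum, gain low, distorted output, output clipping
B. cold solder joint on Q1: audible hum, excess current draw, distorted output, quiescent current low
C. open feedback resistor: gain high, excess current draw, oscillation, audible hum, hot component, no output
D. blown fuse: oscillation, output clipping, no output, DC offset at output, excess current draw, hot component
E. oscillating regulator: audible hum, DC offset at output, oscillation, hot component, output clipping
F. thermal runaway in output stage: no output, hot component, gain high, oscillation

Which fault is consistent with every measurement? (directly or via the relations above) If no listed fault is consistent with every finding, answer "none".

Checking each candidate against the observations:
(A) reversed diode — hot component -; oscillation -; output clipping +; excess current draw -; no output -; audible hum +
(B) cold solder joint on Q1 — does not account for hot component, oscillation, output clipping, no output
(C) open feedback resistor — does not account for output clipping
(D) blown fuse — does not account for audible hum
(E) oscillating regulator — hot component +; oscillation +; output clipping +; excess current draw -; no output -; audible hum +
(F) thermal runaway in output stage — hot component +; oscillation +; output clipping -; excess current draw -; no output +; audible hum -
Every candidate fails on at least one observation.

none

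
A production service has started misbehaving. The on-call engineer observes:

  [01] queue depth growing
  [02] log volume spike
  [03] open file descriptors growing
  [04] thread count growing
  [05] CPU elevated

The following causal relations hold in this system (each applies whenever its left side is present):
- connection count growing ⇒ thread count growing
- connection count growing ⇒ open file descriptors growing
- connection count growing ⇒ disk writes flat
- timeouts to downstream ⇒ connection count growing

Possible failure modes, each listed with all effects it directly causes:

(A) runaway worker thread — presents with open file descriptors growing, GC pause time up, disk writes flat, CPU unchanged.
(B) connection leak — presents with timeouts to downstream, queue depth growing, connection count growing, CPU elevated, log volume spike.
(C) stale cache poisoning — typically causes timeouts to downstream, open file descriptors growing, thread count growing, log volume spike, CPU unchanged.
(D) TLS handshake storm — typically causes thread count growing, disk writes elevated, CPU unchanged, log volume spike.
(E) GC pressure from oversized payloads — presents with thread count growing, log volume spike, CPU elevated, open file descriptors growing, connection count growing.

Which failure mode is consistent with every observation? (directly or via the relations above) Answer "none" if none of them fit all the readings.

B

Per-candidate check:
(A) runaway worker thread — fails on queue depth growing, log volume spike, thread count growing, CPU elevated (predicts CPU unchanged, not CPU elevated)
(B) connection leak — queue depth growing ✓; log volume spike ✓; open file descriptors growing ✓ (through connection count growing → open file descriptors growing); thread count growing ✓ (through connection count growing → thread count growing); CPU elevated ✓
(C) stale cache poisoning — queue depth growing ✗; log volume spike ✓; open file descriptors growing ✓; thread count growing ✓; CPU elevated ✗
(D) TLS handshake storm — fails on queue depth growing, open file descriptors growing, CPU elevated (predicts CPU unchanged, not CPU elevated)
(E) GC pressure from oversized payloads — queue depth growing ✗; log volume spike ✓; open file descriptors growing ✓; thread count growing ✓; CPU elevated ✓
(B) alone accounts for all the evidence.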